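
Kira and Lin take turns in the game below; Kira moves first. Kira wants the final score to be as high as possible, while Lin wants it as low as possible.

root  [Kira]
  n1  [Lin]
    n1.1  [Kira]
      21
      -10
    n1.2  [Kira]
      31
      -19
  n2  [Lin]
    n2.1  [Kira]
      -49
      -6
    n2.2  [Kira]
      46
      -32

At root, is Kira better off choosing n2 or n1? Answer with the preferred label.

n1

n2.1 (Kira): max(-49, -6) = -6
n2.2 (Kira): max(46, -32) = 46
n2 (Lin): min(-6, 46) = -6
n1.1 (Kira): max(21, -10) = 21
n1.2 (Kira): max(31, -19) = 31
n1 (Lin): min(21, 31) = 21
Kira prefers the higher value; n2=-6, n1=21. n1 is better since 21 > -6.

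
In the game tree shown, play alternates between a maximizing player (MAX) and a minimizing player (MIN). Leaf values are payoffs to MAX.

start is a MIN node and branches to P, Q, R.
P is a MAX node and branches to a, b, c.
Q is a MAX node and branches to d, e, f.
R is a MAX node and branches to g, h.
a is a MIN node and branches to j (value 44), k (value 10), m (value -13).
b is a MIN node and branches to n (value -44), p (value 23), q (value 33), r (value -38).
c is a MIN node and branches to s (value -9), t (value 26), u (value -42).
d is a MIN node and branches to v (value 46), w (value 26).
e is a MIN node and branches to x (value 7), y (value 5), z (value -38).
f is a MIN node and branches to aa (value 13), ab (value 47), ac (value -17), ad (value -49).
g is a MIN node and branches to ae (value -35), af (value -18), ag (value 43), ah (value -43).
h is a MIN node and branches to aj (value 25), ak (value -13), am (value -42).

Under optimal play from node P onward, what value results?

-13

a (MIN): min(44, 10, -13) = -13
b (MIN): min(-44, 23, 33, -38) = -44
c (MIN): min(-9, 26, -42) = -42
P (MAX): max(-13, -44, -42) = -13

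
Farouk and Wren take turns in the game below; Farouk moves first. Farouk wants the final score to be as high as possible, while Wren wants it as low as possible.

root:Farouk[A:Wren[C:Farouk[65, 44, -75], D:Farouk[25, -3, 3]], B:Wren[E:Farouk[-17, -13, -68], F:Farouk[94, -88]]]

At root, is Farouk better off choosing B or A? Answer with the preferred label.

E (Farouk): max(-17, -13, -68) = -13
F (Farouk): max(94, -88) = 94
B (Wren): min(-13, 94) = -13
C (Farouk): max(65, 44, -75) = 65
D (Farouk): max(25, -3, 3) = 25
A (Wren): min(65, 25) = 25
Farouk prefers the higher value; B=-13, A=25. A is better since 25 > -13.

A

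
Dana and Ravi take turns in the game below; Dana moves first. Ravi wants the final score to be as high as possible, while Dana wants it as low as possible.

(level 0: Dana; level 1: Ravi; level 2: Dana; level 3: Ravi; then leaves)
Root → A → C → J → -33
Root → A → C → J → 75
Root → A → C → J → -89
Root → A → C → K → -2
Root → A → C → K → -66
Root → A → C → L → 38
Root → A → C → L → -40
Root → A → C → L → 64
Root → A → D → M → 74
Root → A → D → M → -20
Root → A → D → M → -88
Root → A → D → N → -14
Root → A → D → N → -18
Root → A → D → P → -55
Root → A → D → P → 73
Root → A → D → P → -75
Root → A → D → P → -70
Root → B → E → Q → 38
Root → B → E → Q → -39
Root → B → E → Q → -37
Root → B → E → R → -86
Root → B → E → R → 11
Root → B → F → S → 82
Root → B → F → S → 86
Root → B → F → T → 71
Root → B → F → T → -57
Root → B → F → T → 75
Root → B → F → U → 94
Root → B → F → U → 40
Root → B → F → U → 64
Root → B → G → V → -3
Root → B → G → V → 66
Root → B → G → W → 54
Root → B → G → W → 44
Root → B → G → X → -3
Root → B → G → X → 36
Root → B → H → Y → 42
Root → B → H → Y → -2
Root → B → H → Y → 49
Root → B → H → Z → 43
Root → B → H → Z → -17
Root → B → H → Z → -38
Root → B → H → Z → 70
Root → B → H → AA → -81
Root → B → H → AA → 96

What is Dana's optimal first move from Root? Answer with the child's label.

J (Ravi): max(-33, 75, -89) = 75
K (Ravi): max(-2, -66) = -2
L (Ravi): max(38, -40, 64) = 64
C (Dana): min(75, -2, 64) = -2
M (Ravi): max(74, -20, -88) = 74
N (Ravi): max(-14, -18) = -14
P (Ravi): max(-55, 73, -75, -70) = 73
D (Dana): min(74, -14, 73) = -14
A (Ravi): max(-2, -14) = -2
Q (Ravi): max(38, -39, -37) = 38
R (Ravi): max(-86, 11) = 11
E (Dana): min(38, 11) = 11
S (Ravi): max(82, 86) = 86
T (Ravi): max(71, -57, 75) = 75
U (Ravi): max(94, 40, 64) = 94
F (Dana): min(86, 75, 94) = 75
V (Ravi): max(-3, 66) = 66
W (Ravi): max(54, 44) = 54
X (Ravi): max(-3, 36) = 36
G (Dana): min(66, 54, 36) = 36
Y (Ravi): max(42, -2, 49) = 49
Z (Ravi): max(43, -17, -38, 70) = 70
AA (Ravi): max(-81, 96) = 96
H (Dana): min(49, 70, 96) = 49
B (Ravi): max(11, 75, 36, 49) = 75
Root (Dana): min(-2, 75) = -2
Dana at Root wants the lowest of {A=-2, B=75}, so chooses A.

A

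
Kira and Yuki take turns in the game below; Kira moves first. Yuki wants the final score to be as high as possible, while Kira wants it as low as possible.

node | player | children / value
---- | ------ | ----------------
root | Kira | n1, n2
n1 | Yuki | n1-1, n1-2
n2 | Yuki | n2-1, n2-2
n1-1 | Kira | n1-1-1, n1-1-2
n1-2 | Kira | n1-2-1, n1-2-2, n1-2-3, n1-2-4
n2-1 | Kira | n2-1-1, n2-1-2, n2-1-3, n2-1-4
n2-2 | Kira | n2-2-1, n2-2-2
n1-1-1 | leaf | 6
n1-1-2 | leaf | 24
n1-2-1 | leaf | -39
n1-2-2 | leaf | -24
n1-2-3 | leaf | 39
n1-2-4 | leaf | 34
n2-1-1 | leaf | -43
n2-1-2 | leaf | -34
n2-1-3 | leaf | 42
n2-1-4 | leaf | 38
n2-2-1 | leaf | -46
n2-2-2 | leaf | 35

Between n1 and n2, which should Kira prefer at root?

n1-1 (Kira): min(6, 24) = 6
n1-2 (Kira): min(-39, -24, 39, 34) = -39
n1 (Yuki): max(6, -39) = 6
n2-1 (Kira): min(-43, -34, 42, 38) = -43
n2-2 (Kira): min(-46, 35) = -46
n2 (Yuki): max(-43, -46) = -43
Kira prefers the lower value; n1=6, n2=-43. n2 is better since -43 < 6.

n2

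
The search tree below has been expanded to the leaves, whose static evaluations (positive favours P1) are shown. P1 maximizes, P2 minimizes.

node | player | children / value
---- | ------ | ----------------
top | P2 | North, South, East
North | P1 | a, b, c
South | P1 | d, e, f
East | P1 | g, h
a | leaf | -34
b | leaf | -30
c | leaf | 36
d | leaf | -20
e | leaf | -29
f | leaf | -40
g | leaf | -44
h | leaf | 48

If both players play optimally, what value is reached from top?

North (P1): max(-34, -30, 36) = 36
South (P1): max(-20, -29, -40) = -20
East (P1): max(-44, 48) = 48
top (P2): min(36, -20, 48) = -20

-20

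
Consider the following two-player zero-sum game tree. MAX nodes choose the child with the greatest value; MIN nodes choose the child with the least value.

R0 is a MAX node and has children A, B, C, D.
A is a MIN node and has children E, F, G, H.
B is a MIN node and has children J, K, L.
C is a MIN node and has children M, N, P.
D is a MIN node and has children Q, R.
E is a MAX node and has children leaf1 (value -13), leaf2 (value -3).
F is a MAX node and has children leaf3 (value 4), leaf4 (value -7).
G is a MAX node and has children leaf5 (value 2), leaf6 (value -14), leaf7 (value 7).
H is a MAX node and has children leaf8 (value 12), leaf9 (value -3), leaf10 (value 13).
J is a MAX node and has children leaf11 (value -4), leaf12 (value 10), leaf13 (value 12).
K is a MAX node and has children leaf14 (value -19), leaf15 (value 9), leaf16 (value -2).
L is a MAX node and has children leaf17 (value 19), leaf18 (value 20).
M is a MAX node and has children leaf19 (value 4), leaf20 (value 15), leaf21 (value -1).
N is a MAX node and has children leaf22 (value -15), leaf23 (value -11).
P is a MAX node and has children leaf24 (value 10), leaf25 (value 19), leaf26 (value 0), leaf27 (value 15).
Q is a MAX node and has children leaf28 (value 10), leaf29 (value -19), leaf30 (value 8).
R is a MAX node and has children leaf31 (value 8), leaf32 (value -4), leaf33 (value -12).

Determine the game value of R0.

9

E (MAX): max(-13, -3) = -3
F (MAX): max(4, -7) = 4
G (MAX): max(2, -14, 7) = 7
H (MAX): max(12, -3, 13) = 13
A (MIN): min(-3, 4, 7, 13) = -3
J (MAX): max(-4, 10, 12) = 12
K (MAX): max(-19, 9, -2) = 9
L (MAX): max(19, 20) = 20
B (MIN): min(12, 9, 20) = 9
M (MAX): max(4, 15, -1) = 15
N (MAX): max(-15, -11) = -11
P (MAX): max(10, 19, 0, 15) = 19
C (MIN): min(15, -11, 19) = -11
Q (MAX): max(10, -19, 8) = 10
R (MAX): max(8, -4, -12) = 8
D (MIN): min(10, 8) = 8
R0 (MAX): max(-3, 9, -11, 8) = 9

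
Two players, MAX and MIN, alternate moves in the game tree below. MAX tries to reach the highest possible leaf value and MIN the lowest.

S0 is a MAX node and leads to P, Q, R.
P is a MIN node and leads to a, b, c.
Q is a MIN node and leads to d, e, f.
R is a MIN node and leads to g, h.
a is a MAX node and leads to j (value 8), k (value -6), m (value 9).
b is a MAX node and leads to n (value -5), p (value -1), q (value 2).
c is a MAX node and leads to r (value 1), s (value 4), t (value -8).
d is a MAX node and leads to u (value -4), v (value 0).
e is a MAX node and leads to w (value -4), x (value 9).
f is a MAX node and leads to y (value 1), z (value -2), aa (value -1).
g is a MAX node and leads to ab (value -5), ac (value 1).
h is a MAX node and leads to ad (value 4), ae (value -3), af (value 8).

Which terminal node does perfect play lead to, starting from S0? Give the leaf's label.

q

a (MAX): max(8, -6, 9) = 9
b (MAX): max(-5, -1, 2) = 2
c (MAX): max(1, 4, -8) = 4
P (MIN): min(9, 2, 4) = 2
d (MAX): max(-4, 0) = 0
e (MAX): max(-4, 9) = 9
f (MAX): max(1, -2, -1) = 1
Q (MIN): min(0, 9, 1) = 0
g (MAX): max(-5, 1) = 1
h (MAX): max(4, -3, 8) = 8
R (MIN): min(1, 8) = 1
S0 (MAX): max(2, 0, 1) = 2
At S0, MAX picks P (highest: 2).
At P, MIN picks b (lowest: 2).
At b, MAX picks q (highest: 2).
Terminal value 2.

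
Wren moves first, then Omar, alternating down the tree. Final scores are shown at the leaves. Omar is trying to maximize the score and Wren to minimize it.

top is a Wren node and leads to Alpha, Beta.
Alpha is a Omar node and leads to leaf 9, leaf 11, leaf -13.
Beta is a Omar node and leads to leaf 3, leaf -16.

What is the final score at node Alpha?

Alpha (Omar): max(9, 11, -13) = 11

11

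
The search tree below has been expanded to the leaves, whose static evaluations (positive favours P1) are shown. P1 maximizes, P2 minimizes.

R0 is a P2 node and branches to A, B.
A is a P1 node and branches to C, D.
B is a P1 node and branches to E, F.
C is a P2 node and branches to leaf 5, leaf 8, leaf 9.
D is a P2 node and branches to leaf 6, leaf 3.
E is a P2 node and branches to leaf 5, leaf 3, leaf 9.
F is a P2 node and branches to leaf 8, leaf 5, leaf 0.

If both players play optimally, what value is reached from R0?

3

C (P2): min(5, 8, 9) = 5
D (P2): min(6, 3) = 3
A (P1): max(5, 3) = 5
E (P2): min(5, 3, 9) = 3
F (P2): min(8, 5, 0) = 0
B (P1): max(3, 0) = 3
R0 (P2): min(5, 3) = 3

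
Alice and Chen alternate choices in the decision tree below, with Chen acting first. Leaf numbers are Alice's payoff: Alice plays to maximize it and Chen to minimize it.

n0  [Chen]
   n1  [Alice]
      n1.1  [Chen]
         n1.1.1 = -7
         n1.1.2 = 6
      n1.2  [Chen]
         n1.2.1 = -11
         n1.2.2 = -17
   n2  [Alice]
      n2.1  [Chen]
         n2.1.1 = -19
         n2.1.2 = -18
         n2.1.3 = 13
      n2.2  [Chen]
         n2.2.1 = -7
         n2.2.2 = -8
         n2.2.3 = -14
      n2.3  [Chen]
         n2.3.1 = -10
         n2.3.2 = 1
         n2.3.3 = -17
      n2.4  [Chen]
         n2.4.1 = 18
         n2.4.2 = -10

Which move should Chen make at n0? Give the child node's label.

n1.1 (Chen): min(-7, 6) = -7
n1.2 (Chen): min(-11, -17) = -17
n1 (Alice): max(-7, -17) = -7
n2.1 (Chen): min(-19, -18, 13) = -19
n2.2 (Chen): min(-7, -8, -14) = -14
n2.3 (Chen): min(-10, 1, -17) = -17
n2.4 (Chen): min(18, -10) = -10
n2 (Alice): max(-19, -14, -17, -10) = -10
n0 (Chen): min(-7, -10) = -10
Chen at n0 wants the lowest of {n1=-7, n2=-10}, so chooses n2.

n2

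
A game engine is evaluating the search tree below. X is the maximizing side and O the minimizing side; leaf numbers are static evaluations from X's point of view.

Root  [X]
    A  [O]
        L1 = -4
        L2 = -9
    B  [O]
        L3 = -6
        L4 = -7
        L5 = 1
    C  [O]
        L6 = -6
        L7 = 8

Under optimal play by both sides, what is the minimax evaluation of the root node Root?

A (O): min(-4, -9) = -9
B (O): min(-6, -7, 1) = -7
C (O): min(-6, 8) = -6
Root (X): max(-9, -7, -6) = -6

-6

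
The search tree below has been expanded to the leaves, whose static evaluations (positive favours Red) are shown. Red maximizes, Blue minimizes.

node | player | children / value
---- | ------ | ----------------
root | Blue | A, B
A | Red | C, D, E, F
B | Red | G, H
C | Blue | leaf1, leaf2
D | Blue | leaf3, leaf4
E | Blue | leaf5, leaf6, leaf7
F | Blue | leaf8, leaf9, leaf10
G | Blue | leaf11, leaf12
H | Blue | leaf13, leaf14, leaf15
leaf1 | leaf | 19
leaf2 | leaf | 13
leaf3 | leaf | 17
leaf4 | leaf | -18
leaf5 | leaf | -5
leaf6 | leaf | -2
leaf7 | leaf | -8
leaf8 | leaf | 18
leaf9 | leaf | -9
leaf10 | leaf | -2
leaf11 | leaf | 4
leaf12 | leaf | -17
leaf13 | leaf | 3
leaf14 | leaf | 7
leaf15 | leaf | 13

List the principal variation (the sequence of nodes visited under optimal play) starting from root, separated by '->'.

root -> B -> H -> leaf13

C (Blue): min(19, 13) = 13
D (Blue): min(17, -18) = -18
E (Blue): min(-5, -2, -8) = -8
F (Blue): min(18, -9, -2) = -9
A (Red): max(13, -18, -8, -9) = 13
G (Blue): min(4, -17) = -17
H (Blue): min(3, 7, 13) = 3
B (Red): max(-17, 3) = 3
root (Blue): min(13, 3) = 3
At root, Blue picks B (lowest: 3).
At B, Red picks H (highest: 3).
At H, Blue picks leaf13 (lowest: 3).
Terminal value 3.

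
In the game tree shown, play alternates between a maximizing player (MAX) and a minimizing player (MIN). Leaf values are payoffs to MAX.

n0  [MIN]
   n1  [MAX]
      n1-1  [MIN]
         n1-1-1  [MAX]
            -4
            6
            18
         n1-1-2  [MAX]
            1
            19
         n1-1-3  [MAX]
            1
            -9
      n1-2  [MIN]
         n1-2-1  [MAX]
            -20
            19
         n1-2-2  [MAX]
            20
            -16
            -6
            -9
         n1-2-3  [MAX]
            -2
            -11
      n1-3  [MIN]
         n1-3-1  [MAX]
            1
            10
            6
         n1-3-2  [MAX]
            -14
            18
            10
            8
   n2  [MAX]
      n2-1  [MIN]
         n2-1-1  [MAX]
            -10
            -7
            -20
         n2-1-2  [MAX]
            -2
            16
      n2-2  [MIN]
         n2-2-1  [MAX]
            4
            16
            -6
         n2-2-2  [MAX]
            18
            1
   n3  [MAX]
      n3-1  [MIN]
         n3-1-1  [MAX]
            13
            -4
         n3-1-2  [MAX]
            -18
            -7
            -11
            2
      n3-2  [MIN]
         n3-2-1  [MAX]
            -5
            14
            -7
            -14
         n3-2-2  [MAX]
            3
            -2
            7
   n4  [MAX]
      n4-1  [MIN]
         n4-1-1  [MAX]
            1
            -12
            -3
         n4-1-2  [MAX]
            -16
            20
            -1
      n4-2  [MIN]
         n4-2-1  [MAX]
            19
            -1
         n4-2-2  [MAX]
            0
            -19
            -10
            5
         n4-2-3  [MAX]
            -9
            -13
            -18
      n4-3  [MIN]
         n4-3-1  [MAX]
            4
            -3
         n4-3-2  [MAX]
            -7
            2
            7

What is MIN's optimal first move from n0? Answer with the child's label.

n1-1-1 (MAX): max(-4, 6, 18) = 18
n1-1-2 (MAX): max(1, 19) = 19
n1-1-3 (MAX): max(1, -9) = 1
n1-1 (MIN): min(18, 19, 1) = 1
n1-2-1 (MAX): max(-20, 19) = 19
n1-2-2 (MAX): max(20, -16, -6, -9) = 20
n1-2-3 (MAX): max(-2, -11) = -2
n1-2 (MIN): min(19, 20, -2) = -2
n1-3-1 (MAX): max(1, 10, 6) = 10
n1-3-2 (MAX): max(-14, 18, 10, 8) = 18
n1-3 (MIN): min(10, 18) = 10
n1 (MAX): max(1, -2, 10) = 10
n2-1-1 (MAX): max(-10, -7, -20) = -7
n2-1-2 (MAX): max(-2, 16) = 16
n2-1 (MIN): min(-7, 16) = -7
n2-2-1 (MAX): max(4, 16, -6) = 16
n2-2-2 (MAX): max(18, 1) = 18
n2-2 (MIN): min(16, 18) = 16
n2 (MAX): max(-7, 16) = 16
n3-1-1 (MAX): max(13, -4) = 13
n3-1-2 (MAX): max(-18, -7, -11, 2) = 2
n3-1 (MIN): min(13, 2) = 2
n3-2-1 (MAX): max(-5, 14, -7, -14) = 14
n3-2-2 (MAX): max(3, -2, 7) = 7
n3-2 (MIN): min(14, 7) = 7
n3 (MAX): max(2, 7) = 7
n4-1-1 (MAX): max(1, -12, -3) = 1
n4-1-2 (MAX): max(-16, 20, -1) = 20
n4-1 (MIN): min(1, 20) = 1
n4-2-1 (MAX): max(19, -1) = 19
n4-2-2 (MAX): max(0, -19, -10, 5) = 5
n4-2-3 (MAX): max(-9, -13, -18) = -9
n4-2 (MIN): min(19, 5, -9) = -9
n4-3-1 (MAX): max(4, -3) = 4
n4-3-2 (MAX): max(-7, 2, 7) = 7
n4-3 (MIN): min(4, 7) = 4
n4 (MAX): max(1, -9, 4) = 4
n0 (MIN): min(10, 16, 7, 4) = 4
MIN at n0 wants the lowest of {n1=10, n2=16, n3=7, n4=4}, so chooses n4.

n4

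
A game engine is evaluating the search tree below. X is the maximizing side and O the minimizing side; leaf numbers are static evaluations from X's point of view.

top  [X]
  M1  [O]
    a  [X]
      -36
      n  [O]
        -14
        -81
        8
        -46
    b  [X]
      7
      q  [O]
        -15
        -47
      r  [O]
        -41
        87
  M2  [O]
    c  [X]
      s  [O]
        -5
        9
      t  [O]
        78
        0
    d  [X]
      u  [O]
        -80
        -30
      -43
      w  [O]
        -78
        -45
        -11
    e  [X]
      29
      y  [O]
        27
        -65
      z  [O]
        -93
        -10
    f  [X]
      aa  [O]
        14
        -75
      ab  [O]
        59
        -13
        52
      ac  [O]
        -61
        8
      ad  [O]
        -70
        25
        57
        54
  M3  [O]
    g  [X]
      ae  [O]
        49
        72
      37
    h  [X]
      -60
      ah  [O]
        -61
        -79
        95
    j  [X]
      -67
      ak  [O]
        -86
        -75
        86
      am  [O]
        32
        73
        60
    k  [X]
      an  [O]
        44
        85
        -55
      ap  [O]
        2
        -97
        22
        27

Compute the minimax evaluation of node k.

-55

an (O): min(44, 85, -55) = -55
ap (O): min(2, -97, 22, 27) = -97
k (X): max(-55, -97) = -55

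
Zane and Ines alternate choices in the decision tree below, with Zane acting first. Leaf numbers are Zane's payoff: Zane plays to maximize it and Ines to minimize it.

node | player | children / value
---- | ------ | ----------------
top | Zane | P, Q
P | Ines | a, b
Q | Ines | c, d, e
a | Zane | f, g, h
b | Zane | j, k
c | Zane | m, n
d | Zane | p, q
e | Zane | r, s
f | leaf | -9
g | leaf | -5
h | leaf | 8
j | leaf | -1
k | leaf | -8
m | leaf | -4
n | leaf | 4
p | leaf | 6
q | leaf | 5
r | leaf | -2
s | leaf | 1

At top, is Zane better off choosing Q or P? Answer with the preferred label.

c (Zane): max(-4, 4) = 4
d (Zane): max(6, 5) = 6
e (Zane): max(-2, 1) = 1
Q (Ines): min(4, 6, 1) = 1
a (Zane): max(-9, -5, 8) = 8
b (Zane): max(-1, -8) = -1
P (Ines): min(8, -1) = -1
Zane prefers the higher value; Q=1, P=-1. Q is better since 1 > -1.

Q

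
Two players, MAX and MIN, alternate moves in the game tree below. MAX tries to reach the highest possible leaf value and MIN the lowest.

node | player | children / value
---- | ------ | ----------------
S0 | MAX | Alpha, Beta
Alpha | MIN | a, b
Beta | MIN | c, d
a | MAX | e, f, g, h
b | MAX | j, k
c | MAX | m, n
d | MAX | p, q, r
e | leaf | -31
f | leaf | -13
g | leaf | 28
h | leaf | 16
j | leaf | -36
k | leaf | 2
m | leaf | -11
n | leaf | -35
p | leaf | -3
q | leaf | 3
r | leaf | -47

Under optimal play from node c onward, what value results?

-11

c (MAX): max(-11, -35) = -11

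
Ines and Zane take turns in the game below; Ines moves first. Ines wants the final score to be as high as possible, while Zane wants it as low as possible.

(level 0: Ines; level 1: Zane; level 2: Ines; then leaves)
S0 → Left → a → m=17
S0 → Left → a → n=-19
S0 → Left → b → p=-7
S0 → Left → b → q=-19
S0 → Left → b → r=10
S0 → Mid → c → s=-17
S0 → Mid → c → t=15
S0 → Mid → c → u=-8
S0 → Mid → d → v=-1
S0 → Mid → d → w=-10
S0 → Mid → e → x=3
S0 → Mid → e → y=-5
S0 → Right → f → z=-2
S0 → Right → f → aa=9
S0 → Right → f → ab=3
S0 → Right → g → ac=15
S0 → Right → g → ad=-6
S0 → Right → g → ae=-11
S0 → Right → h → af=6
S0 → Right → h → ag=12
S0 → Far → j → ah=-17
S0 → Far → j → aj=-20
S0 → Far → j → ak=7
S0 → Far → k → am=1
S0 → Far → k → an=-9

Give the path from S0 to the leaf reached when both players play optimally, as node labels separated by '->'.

S0 -> Left -> b -> r

a (Ines): max(17, -19) = 17
b (Ines): max(-7, -19, 10) = 10
Left (Zane): min(17, 10) = 10
c (Ines): max(-17, 15, -8) = 15
d (Ines): max(-1, -10) = -1
e (Ines): max(3, -5) = 3
Mid (Zane): min(15, -1, 3) = -1
f (Ines): max(-2, 9, 3) = 9
g (Ines): max(15, -6, -11) = 15
h (Ines): max(6, 12) = 12
Right (Zane): min(9, 15, 12) = 9
j (Ines): max(-17, -20, 7) = 7
k (Ines): max(1, -9) = 1
Far (Zane): min(7, 1) = 1
S0 (Ines): max(10, -1, 9, 1) = 10
At S0, Ines picks Left (highest: 10).
At Left, Zane picks b (lowest: 10).
At b, Ines picks r (highest: 10).
Terminal value 10.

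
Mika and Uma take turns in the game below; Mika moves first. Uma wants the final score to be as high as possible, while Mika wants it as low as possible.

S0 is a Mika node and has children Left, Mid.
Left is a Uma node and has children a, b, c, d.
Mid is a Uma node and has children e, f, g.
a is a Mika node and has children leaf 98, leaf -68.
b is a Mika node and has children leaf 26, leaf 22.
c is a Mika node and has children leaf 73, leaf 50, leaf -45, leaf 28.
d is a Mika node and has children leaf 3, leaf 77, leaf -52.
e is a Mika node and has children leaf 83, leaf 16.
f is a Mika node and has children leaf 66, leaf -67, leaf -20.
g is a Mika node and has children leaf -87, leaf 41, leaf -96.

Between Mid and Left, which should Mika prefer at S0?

Mid

e (Mika): min(83, 16) = 16
f (Mika): min(66, -67, -20) = -67
g (Mika): min(-87, 41, -96) = -96
Mid (Uma): max(16, -67, -96) = 16
a (Mika): min(98, -68) = -68
b (Mika): min(26, 22) = 22
c (Mika): min(73, 50, -45, 28) = -45
d (Mika): min(3, 77, -52) = -52
Left (Uma): max(-68, 22, -45, -52) = 22
Mika prefers the lower value; Mid=16, Left=22. Mid is better since 16 < 22.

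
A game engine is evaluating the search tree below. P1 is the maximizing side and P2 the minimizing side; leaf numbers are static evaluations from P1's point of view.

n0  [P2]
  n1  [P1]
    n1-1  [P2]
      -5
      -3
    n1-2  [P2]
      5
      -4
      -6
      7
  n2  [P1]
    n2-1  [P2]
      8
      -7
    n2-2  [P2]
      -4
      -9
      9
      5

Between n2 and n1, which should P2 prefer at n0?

n2-1 (P2): min(8, -7) = -7
n2-2 (P2): min(-4, -9, 9, 5) = -9
n2 (P1): max(-7, -9) = -7
n1-1 (P2): min(-5, -3) = -5
n1-2 (P2): min(5, -4, -6, 7) = -6
n1 (P1): max(-5, -6) = -5
P2 prefers the lower value; n2=-7, n1=-5. n2 is better since -7 < -5.

n2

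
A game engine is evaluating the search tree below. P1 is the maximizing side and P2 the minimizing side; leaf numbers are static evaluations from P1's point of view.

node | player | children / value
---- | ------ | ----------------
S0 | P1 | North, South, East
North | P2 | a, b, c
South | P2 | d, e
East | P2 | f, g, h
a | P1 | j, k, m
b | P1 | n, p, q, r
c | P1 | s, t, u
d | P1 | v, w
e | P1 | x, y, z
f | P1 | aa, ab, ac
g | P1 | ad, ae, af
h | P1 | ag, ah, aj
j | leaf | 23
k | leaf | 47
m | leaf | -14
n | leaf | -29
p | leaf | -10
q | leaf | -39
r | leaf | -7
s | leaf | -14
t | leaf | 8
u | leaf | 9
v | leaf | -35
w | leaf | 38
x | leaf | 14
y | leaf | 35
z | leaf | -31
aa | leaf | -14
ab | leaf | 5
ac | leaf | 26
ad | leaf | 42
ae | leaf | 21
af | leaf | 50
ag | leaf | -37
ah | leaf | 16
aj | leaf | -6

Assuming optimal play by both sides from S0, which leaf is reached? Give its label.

y

a (P1): max(23, 47, -14) = 47
b (P1): max(-29, -10, -39, -7) = -7
c (P1): max(-14, 8, 9) = 9
North (P2): min(47, -7, 9) = -7
d (P1): max(-35, 38) = 38
e (P1): max(14, 35, -31) = 35
South (P2): min(38, 35) = 35
f (P1): max(-14, 5, 26) = 26
g (P1): max(42, 21, 50) = 50
h (P1): max(-37, 16, -6) = 16
East (P2): min(26, 50, 16) = 16
S0 (P1): max(-7, 35, 16) = 35
At S0, P1 picks South (highest: 35).
At South, P2 picks e (lowest: 35).
At e, P1 picks y (highest: 35).
Terminal value 35.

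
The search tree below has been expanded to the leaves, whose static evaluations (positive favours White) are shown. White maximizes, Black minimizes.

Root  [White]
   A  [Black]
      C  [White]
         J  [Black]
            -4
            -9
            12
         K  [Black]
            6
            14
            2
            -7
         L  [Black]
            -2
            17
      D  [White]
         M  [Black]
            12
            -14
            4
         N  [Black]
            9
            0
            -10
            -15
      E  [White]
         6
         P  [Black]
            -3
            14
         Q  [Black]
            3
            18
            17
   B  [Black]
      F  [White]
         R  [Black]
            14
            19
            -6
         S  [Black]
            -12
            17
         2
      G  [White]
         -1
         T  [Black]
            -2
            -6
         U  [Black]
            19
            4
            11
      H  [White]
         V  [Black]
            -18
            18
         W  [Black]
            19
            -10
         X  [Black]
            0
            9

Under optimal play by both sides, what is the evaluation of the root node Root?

0

J (Black): min(-4, -9, 12) = -9
K (Black): min(6, 14, 2, -7) = -7
L (Black): min(-2, 17) = -2
C (White): max(-9, -7, -2) = -2
M (Black): min(12, -14, 4) = -14
N (Black): min(9, 0, -10, -15) = -15
D (White): max(-14, -15) = -14
P (Black): min(-3, 14) = -3
Q (Black): min(3, 18, 17) = 3
E (White): max(6, -3, 3) = 6
A (Black): min(-2, -14, 6) = -14
R (Black): min(14, 19, -6) = -6
S (Black): min(-12, 17) = -12
F (White): max(-6, -12, 2) = 2
T (Black): min(-2, -6) = -6
U (Black): min(19, 4, 11) = 4
G (White): max(-1, -6, 4) = 4
V (Black): min(-18, 18) = -18
W (Black): min(19, -10) = -10
X (Black): min(0, 9) = 0
H (White): max(-18, -10, 0) = 0
B (Black): min(2, 4, 0) = 0
Root (White): max(-14, 0) = 0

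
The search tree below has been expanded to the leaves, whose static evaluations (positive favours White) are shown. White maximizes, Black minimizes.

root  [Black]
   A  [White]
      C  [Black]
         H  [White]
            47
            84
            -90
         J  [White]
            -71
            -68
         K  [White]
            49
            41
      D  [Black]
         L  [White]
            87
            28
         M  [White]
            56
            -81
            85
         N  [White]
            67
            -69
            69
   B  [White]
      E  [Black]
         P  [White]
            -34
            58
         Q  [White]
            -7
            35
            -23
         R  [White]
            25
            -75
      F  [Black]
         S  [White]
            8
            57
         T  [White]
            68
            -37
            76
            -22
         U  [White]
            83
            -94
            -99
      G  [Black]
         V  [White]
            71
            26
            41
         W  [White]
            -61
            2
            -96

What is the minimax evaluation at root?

H (White): max(47, 84, -90) = 84
J (White): max(-71, -68) = -68
K (White): max(49, 41) = 49
C (Black): min(84, -68, 49) = -68
L (White): max(87, 28) = 87
M (White): max(56, -81, 85) = 85
N (White): max(67, -69, 69) = 69
D (Black): min(87, 85, 69) = 69
A (White): max(-68, 69) = 69
P (White): max(-34, 58) = 58
Q (White): max(-7, 35, -23) = 35
R (White): max(25, -75) = 25
E (Black): min(58, 35, 25) = 25
S (White): max(8, 57) = 57
T (White): max(68, -37, 76, -22) = 76
U (White): max(83, -94, -99) = 83
F (Black): min(57, 76, 83) = 57
V (White): max(71, 26, 41) = 71
W (White): max(-61, 2, -96) = 2
G (Black): min(71, 2) = 2
B (White): max(25, 57, 2) = 57
root (Black): min(69, 57) = 57

57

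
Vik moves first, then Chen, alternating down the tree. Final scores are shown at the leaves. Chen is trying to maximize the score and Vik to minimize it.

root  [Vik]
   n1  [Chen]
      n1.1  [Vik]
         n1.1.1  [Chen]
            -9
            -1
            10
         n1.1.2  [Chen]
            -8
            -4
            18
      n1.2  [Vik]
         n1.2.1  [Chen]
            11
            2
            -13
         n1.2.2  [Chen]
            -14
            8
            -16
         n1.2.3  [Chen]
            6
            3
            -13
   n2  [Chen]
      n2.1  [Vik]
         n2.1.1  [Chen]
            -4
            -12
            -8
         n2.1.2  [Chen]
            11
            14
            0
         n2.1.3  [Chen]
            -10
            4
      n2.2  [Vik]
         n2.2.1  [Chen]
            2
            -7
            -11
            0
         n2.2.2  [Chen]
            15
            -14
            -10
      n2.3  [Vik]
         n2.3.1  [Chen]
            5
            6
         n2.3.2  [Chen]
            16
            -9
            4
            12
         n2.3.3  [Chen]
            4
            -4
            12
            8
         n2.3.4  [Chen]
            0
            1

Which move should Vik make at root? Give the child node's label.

n1.1.1 (Chen): max(-9, -1, 10) = 10
n1.1.2 (Chen): max(-8, -4, 18) = 18
n1.1 (Vik): min(10, 18) = 10
n1.2.1 (Chen): max(11, 2, -13) = 11
n1.2.2 (Chen): max(-14, 8, -16) = 8
n1.2.3 (Chen): max(6, 3, -13) = 6
n1.2 (Vik): min(11, 8, 6) = 6
n1 (Chen): max(10, 6) = 10
n2.1.1 (Chen): max(-4, -12, -8) = -4
n2.1.2 (Chen): max(11, 14, 0) = 14
n2.1.3 (Chen): max(-10, 4) = 4
n2.1 (Vik): min(-4, 14, 4) = -4
n2.2.1 (Chen): max(2, -7, -11, 0) = 2
n2.2.2 (Chen): max(15, -14, -10) = 15
n2.2 (Vik): min(2, 15) = 2
n2.3.1 (Chen): max(5, 6) = 6
n2.3.2 (Chen): max(16, -9, 4, 12) = 16
n2.3.3 (Chen): max(4, -4, 12, 8) = 12
n2.3.4 (Chen): max(0, 1) = 1
n2.3 (Vik): min(6, 16, 12, 1) = 1
n2 (Chen): max(-4, 2, 1) = 2
root (Vik): min(10, 2) = 2
Vik at root wants the lowest of {n1=10, n2=2}, so chooses n2.

n2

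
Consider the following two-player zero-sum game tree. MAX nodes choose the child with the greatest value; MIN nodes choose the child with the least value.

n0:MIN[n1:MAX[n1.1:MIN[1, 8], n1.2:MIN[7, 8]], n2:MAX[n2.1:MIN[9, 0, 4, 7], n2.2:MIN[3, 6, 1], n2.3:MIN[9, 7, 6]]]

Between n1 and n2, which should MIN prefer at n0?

n1.1 (MIN): min(1, 8) = 1
n1.2 (MIN): min(7, 8) = 7
n1 (MAX): max(1, 7) = 7
n2.1 (MIN): min(9, 0, 4, 7) = 0
n2.2 (MIN): min(3, 6, 1) = 1
n2.3 (MIN): min(9, 7, 6) = 6
n2 (MAX): max(0, 1, 6) = 6
MIN prefers the lower value; n1=7, n2=6. n2 is better since 6 < 7.

n2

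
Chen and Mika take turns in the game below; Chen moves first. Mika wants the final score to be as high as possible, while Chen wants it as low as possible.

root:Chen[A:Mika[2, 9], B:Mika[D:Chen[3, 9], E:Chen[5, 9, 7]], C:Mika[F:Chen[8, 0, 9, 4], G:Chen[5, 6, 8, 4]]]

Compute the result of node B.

D (Chen): min(3, 9) = 3
E (Chen): min(5, 9, 7) = 5
B (Mika): max(3, 5) = 5

5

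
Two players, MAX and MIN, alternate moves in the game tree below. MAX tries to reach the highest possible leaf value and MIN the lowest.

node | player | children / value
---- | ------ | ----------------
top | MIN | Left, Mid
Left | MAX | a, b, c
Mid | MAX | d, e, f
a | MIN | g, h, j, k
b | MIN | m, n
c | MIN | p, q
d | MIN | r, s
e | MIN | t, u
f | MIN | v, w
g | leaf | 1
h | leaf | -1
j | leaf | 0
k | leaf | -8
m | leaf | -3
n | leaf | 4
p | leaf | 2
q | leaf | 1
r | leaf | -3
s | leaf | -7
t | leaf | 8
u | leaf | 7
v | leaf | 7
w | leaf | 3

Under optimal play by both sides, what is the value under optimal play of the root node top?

1

a (MIN): min(1, -1, 0, -8) = -8
b (MIN): min(-3, 4) = -3
c (MIN): min(2, 1) = 1
Left (MAX): max(-8, -3, 1) = 1
d (MIN): min(-3, -7) = -7
e (MIN): min(8, 7) = 7
f (MIN): min(7, 3) = 3
Mid (MAX): max(-7, 7, 3) = 7
top (MIN): min(1, 7) = 1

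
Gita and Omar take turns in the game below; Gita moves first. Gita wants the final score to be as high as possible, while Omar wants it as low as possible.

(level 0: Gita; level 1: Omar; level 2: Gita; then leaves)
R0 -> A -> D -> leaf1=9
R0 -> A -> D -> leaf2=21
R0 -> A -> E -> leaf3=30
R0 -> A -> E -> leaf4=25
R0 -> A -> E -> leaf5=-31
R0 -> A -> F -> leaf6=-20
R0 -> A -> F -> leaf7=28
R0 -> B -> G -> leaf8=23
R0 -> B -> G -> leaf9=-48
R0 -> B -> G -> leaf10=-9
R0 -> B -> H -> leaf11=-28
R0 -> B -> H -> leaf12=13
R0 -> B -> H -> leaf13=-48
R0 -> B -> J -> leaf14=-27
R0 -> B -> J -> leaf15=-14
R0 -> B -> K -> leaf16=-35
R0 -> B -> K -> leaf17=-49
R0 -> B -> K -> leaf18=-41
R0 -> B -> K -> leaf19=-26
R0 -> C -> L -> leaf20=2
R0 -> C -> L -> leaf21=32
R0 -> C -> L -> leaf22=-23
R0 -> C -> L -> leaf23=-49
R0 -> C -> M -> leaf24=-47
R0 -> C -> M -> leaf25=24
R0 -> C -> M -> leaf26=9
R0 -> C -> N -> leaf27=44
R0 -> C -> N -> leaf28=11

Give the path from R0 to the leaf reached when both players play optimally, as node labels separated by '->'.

R0 -> C -> M -> leaf25

D (Gita): max(9, 21) = 21
E (Gita): max(30, 25, -31) = 30
F (Gita): max(-20, 28) = 28
A (Omar): min(21, 30, 28) = 21
G (Gita): max(23, -48, -9) = 23
H (Gita): max(-28, 13, -48) = 13
J (Gita): max(-27, -14) = -14
K (Gita): max(-35, -49, -41, -26) = -26
B (Omar): min(23, 13, -14, -26) = -26
L (Gita): max(2, 32, -23, -49) = 32
M (Gita): max(-47, 24, 9) = 24
N (Gita): max(44, 11) = 44
C (Omar): min(32, 24, 44) = 24
R0 (Gita): max(21, -26, 24) = 24
At R0, Gita picks C (highest: 24).
At C, Omar picks M (lowest: 24).
At M, Gita picks leaf25 (highest: 24).
Terminal value 24.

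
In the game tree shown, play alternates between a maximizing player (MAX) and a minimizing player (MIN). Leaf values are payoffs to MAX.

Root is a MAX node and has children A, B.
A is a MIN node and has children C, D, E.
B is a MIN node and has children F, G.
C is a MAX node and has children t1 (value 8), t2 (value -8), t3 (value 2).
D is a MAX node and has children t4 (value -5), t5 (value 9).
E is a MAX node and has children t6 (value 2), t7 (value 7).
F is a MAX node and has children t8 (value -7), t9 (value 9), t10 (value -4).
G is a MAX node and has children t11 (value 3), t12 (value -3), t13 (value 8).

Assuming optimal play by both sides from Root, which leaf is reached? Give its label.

t13

C (MAX): max(8, -8, 2) = 8
D (MAX): max(-5, 9) = 9
E (MAX): max(2, 7) = 7
A (MIN): min(8, 9, 7) = 7
F (MAX): max(-7, 9, -4) = 9
G (MAX): max(3, -3, 8) = 8
B (MIN): min(9, 8) = 8
Root (MAX): max(7, 8) = 8
At Root, MAX picks B (highest: 8).
At B, MIN picks G (lowest: 8).
At G, MAX picks t13 (highest: 8).
Terminal value 8.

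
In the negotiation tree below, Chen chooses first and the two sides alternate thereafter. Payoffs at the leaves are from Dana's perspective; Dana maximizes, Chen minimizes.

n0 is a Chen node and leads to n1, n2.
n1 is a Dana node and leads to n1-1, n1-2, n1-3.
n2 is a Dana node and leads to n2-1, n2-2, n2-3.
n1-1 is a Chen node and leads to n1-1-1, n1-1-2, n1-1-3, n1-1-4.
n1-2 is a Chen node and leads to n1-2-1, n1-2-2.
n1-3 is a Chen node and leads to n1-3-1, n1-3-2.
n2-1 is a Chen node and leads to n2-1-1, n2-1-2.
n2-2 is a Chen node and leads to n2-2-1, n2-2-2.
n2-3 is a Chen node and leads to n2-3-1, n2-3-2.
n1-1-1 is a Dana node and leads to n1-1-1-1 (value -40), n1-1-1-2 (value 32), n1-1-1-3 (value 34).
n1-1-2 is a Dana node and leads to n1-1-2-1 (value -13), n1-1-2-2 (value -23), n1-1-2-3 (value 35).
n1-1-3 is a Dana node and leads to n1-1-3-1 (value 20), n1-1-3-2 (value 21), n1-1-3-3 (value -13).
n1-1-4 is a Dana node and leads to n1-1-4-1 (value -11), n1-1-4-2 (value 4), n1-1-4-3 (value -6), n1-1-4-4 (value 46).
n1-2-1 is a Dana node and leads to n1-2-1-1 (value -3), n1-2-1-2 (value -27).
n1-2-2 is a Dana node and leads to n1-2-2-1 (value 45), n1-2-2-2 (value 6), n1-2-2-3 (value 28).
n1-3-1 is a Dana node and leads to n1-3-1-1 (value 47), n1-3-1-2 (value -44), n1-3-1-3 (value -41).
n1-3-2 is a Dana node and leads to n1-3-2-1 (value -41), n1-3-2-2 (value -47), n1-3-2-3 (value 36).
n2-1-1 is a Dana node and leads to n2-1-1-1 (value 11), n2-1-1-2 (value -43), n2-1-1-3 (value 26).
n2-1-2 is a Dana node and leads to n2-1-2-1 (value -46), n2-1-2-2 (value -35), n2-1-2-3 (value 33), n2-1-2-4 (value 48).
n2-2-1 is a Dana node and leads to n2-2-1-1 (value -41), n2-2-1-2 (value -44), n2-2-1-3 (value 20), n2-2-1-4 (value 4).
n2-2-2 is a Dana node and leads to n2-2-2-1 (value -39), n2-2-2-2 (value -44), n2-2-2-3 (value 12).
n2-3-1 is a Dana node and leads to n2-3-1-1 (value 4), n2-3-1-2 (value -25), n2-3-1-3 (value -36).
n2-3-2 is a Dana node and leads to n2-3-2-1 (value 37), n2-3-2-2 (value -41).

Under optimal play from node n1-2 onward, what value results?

-3

n1-2-1 (Dana): max(-3, -27) = -3
n1-2-2 (Dana): max(45, 6, 28) = 45
n1-2 (Chen): min(-3, 45) = -3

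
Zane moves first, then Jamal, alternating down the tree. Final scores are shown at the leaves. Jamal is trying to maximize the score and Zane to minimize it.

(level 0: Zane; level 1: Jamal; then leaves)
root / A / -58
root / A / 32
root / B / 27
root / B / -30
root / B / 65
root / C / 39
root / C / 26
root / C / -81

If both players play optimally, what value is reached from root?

32

A (Jamal): max(-58, 32) = 32
B (Jamal): max(27, -30, 65) = 65
C (Jamal): max(39, 26, -81) = 39
root (Zane): min(32, 65, 39) = 32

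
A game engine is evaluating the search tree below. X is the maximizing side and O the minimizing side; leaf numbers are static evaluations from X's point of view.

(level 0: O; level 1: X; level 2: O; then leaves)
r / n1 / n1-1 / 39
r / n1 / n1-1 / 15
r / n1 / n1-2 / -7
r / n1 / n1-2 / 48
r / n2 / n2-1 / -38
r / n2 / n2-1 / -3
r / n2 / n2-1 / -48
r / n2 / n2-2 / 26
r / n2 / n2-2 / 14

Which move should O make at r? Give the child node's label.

n2

n1-1 (O): min(39, 15) = 15
n1-2 (O): min(-7, 48) = -7
n1 (X): max(15, -7) = 15
n2-1 (O): min(-38, -3, -48) = -48
n2-2 (O): min(26, 14) = 14
n2 (X): max(-48, 14) = 14
r (O): min(15, 14) = 14
O at r wants the lowest of {n1=15, n2=14}, so chooses n2.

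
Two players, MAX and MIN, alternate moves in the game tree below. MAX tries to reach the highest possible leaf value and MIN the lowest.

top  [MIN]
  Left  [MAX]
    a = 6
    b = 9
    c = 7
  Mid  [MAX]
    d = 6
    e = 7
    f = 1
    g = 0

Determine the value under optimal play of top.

7

Left (MAX): max(6, 9, 7) = 9
Mid (MAX): max(6, 7, 1, 0) = 7
top (MIN): min(9, 7) = 7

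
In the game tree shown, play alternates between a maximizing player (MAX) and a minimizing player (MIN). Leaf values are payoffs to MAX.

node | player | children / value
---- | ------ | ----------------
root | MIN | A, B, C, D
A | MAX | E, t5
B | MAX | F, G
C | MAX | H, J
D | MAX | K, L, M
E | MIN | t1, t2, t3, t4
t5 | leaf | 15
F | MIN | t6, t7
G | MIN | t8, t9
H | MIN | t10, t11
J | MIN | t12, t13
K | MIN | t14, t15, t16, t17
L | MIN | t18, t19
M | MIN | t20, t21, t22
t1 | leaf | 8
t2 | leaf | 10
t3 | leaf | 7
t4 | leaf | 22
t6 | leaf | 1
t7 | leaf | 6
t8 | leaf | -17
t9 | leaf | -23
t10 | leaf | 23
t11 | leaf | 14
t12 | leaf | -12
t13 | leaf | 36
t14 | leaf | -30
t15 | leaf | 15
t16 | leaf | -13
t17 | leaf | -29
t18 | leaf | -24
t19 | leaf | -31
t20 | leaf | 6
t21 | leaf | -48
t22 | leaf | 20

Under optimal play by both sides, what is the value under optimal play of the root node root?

E (MIN): min(8, 10, 7, 22) = 7
A (MAX): max(7, 15) = 15
F (MIN): min(1, 6) = 1
G (MIN): min(-17, -23) = -23
B (MAX): max(1, -23) = 1
H (MIN): min(23, 14) = 14
J (MIN): min(-12, 36) = -12
C (MAX): max(14, -12) = 14
K (MIN): min(-30, 15, -13, -29) = -30
L (MIN): min(-24, -31) = -31
M (MIN): min(6, -48, 20) = -48
D (MAX): max(-30, -31, -48) = -30
root (MIN): min(15, 1, 14, -30) = -30

-30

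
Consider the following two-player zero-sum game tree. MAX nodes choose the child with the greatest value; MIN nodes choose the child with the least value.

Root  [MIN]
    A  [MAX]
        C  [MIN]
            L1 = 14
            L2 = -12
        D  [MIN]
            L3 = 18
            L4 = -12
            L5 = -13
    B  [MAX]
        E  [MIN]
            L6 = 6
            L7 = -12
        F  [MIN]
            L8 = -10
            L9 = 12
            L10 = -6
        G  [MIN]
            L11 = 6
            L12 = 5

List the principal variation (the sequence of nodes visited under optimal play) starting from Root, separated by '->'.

Root -> A -> C -> L2

C (MIN): min(14, -12) = -12
D (MIN): min(18, -12, -13) = -13
A (MAX): max(-12, -13) = -12
E (MIN): min(6, -12) = -12
F (MIN): min(-10, 12, -6) = -10
G (MIN): min(6, 5) = 5
B (MAX): max(-12, -10, 5) = 5
Root (MIN): min(-12, 5) = -12
At Root, MIN picks A (lowest: -12).
At A, MAX picks C (highest: -12).
At C, MIN picks L2 (lowest: -12).
Terminal value -12.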